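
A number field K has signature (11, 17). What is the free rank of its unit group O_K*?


By Dirichlet's unit theorem:
rank = r1 + r2 - 1
= 11 + 17 - 1
= 27

27


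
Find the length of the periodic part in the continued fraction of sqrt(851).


Run the CF algorithm for sqrt(851).
a_0 = floor(sqrt(851)) = 29; set m_0=0, q_0=1.
Recurrence: m' = q*a - m,  q' = (d - m'^2)/q,  a' = floor((a_0 + m')/q').
  step 1: m=29, q=10, a=5
  step 2: m=21, q=41, a=1
  step 3: m=20, q=11, a=4
  step 4: m=24, q=25, a=2
  step 5: m=26, q=7, a=7
  step 6: m=23, q=46, a=1
  step 7: m=23, q=7, a=7
  step 8: m=26, q=25, a=2
  step 9: m=24, q=11, a=4
  step 10: m=20, q=41, a=1
  step 11: m=21, q=10, a=5
  step 12: m=29, q=1, a=58
a_12 = 2*a_0 = 58, so the period closes here.
sqrt(851) = [29; 5, 1, 4, 2, 7, 1, 7, 2, 4, 1, 5, 58]
Period length = 12

12


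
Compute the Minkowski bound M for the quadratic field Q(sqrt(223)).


d = 223, d mod 4 = 3, so disc(K) = 4d = 892; |disc(K)| = 892
Real quadratic field, so n = 2, s = r2 = 0, r1 = 2
M = (n!/n^n) * (4/pi)^s * sqrt(|disc(K)|) = (2!/2^2) * (4/pi)^0 * sqrt(892)
= 0.5 * 1.000000 * 29.866369
= 14.9332

14.9332


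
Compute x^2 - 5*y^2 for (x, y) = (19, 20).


x^2 - d*y^2
= 19^2 - 5*20^2
= 361 - 2000
= -1639

-1639


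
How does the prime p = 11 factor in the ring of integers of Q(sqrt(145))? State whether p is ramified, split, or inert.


K = Q(sqrt(145)). Since d mod 4 = 1, disc(K) = 145.
Check p | disc: 145 mod 11 = 2.
p does not divide disc. Compute Legendre symbol (d/p):
2^((11-1)/2) mod 11 = -1
(d/p) = -1, so p is inert: (p) stays prime with e=1, f=2, g=1.
Therefore p is inert.

inert


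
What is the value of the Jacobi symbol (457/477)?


Compute (457/477) via quadratic reciprocity:
  reciprocity: (457/477) -> +(477/457)
  reduce: (20/457)
  pull out 2: (2/457) = +1  (since 457 mod 8 = 1)
  pull out 2: (2/457) = +1  (since 457 mod 8 = 1)
  reciprocity: (5/457) -> +(457/5)
  reduce: (2/5)
  pull out 2: (2/5) = -1  (since 5 mod 8 = 5)
  (1/5) = 1
Product of signs = -1

-1


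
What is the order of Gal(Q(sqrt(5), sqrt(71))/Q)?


The 2 square roots of distinct primes are multiplicatively independent over Q,
so [K:Q] = 2^2 and Gal(K/Q) is isomorphic to (Z/2Z)^2.
|Gal| = 2^2 = 4

4


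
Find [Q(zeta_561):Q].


The degree equals Euler's totient phi(561).
561 = 3 * 11 * 17
phi(561) = 320

320


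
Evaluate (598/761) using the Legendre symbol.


p = 761 is prime, so compute (598/761) with the reciprocity algorithm (Jacobi-symbol steps: pull out 2s via (2/n), flip via reciprocity, reduce):
  pull out 2: (2/761) = +1  (since 761 mod 8 = 1)
  reciprocity: (299/761) -> +(761/299)
  reduce: (163/299)
  reciprocity: (163/299) -> -(299/163)
  reduce: (136/163)
  pull out 2: (2/163) = -1  (since 163 mod 8 = 3)
  pull out 2: (2/163) = -1  (since 163 mod 8 = 3)
  pull out 2: (2/163) = -1  (since 163 mod 8 = 3)
  reciprocity: (17/163) -> +(163/17)
  reduce: (10/17)
  pull out 2: (2/17) = +1  (since 17 mod 8 = 1)
  reciprocity: (5/17) -> +(17/5)
  reduce: (2/5)
  pull out 2: (2/5) = -1  (since 5 mod 8 = 5)
  (1/5) = 1
Product of signs = -1
(598/761) = -1

-1


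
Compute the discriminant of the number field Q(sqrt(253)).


For K = Q(sqrt(d)) with d squarefree: disc(K) = d if d = 1 mod 4, and disc(K) = 4d if d = 2 or 3 mod 4.
Here d = 253, and d mod 4 = 1.
d = 1 mod 4 (O_K = Z[(1+sqrt(d))/2]), so disc(K) = d = 253

253


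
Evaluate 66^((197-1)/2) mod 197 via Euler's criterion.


p = 197 is prime and the exponent is (p-1)/2 = 98, so by Euler's criterion 66^98 = (66/197) = +1 or -1 mod 197.
Compute by square-and-multiply:
  98 = 64 + 32 + 2 (binary 1100010)
  Repeated squaring mod 197: 66^1 = 66, 66^2 = 22, 66^4 = 90, 66^8 = 23, 66^16 = 135, 66^32 = 101, 66^64 = 154
  66^98 = 66^64 * 66^32 * 66^2 = 154 * 101 * 22 mod 197
    154 * 101 = 15554 = 188 mod 197
    188 * 22 = 4136 = 196 mod 197
  66^98 = 196 mod 197
Result 196 = p - 1 = -1 mod 197: 66 is a quadratic non-residue mod 197. As a residue in [0, p-1] the value is 196.
66^98 mod 197 = 196

196


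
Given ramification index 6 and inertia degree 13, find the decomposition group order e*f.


|D_P| = e * f
= 6 * 13
= 78

78


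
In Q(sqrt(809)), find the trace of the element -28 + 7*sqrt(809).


Tr(a + b*sqrt(d)) = (a + b*sqrt(d)) + (a - b*sqrt(d)) = 2a
= 2 * (-28)
= -56

-56


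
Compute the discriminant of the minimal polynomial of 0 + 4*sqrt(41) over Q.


The element 0 + 4*sqrt(41) has minimal polynomial:
x^2 + 0*x - 656
Discriminant = (0)^2 - 4*(-656)
= 0 + 2624
= 2624

2624


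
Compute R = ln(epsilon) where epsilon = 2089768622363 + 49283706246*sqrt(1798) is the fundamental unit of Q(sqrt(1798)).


epsilon = 2089768622363 + 49283706246*sqrt(1798)
= 4.1795e+12
R = ln(4.1795e+12)
= 29.0612

29.0612


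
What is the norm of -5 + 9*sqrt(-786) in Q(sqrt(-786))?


N(a + b*sqrt(d)) = a^2 - d*b^2
= (-5)^2 - (-786)*(9)^2
= 25 + 63666
= 63691

63691


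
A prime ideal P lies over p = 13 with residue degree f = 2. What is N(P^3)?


N(P^a) = p^(a*f)
= 13^(3*2)
= 13^6
= 4826809

4826809


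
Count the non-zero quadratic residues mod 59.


For prime p, the number of non-zero quadratic residues is (p-1)/2.
= (59-1)/2
= 29

29


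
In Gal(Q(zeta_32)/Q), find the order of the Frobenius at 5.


The Frobenius at p in Gal(Q(zeta_n)/Q) = (Z/nZ)* is the class of p, so its order is ord_32(5), the smallest k >= 1 with 5^k = 1 mod 32.
n = 32 = 2^5, phi(32) = 16; the order divides phi(n).
Divisors of 16: 1, 2, 4, 8, 16
Repeated squaring mod 32: 5^1 = 5, 5^2 = 25, 5^4 = 17, 5^8 = 1, 5^16 = 1
Test divisors in increasing order:
  k=1: 5^1 = 5 mod 32
  k=2: 5^2 = 25 mod 32
  k=4: 5^4 = 17 mod 32
  k=8: 5^8 = 1 mod 32  <- first divisor giving 1
Order = 8

8


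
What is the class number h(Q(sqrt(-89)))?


K = Q(sqrt(-89)). d mod 4 = 3, so D = disc(K) = 4d = -356
h(K) equals the number of primitive reduced positive-definite forms (a, b, c) = a*x^2 + b*x*y + c*y^2 with b^2 - 4ac = D,
where reduced means |b| <= a <= c, with b >= 0 whenever |b| = a or a = c, and primitive means gcd(a, b, c) = 1.
Reduced forces 3a^2 <= |D| = 356, so 1 <= a <= 10; b must have the parity of D, and c = (b^2 - D)/(4a) must be an integer >= a.
Enumerate a = 1..10, b in [-a, a]:
  a=1: (1, 0, 89)  [1]
  a=2: (2, 2, 45)  [1]
  a=3: (3, -2, 30), (3, 2, 30)  [2]
  a=4: none
  a=5: (5, -2, 18), (5, 2, 18)  [2]
  a=6: (6, -2, 15), (6, 2, 15)  [2]
  a=7: (7, -6, 14), (7, 6, 14)  [2]
  a=8: none
  a=9: (9, -2, 10), (9, 2, 10)  [2]
  a=10: none
Total reduced forms: 1 + 1 + 2 + 2 + 2 + 2 + 2 = 12
h = 12

12


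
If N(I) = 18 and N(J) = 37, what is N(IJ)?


N(IJ) = N(I) * N(J)
= 18 * 37
= 666

666


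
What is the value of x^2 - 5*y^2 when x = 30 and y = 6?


x^2 - d*y^2
= 30^2 - 5*6^2
= 900 - 180
= 720

720


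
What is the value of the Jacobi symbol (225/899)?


Compute (225/899) via quadratic reciprocity:
  reciprocity: (225/899) -> +(899/225)
  reduce: (224/225)
  pull out 2: (2/225) = +1  (since 225 mod 8 = 1)
  pull out 2: (2/225) = +1  (since 225 mod 8 = 1)
  pull out 2: (2/225) = +1  (since 225 mod 8 = 1)
  pull out 2: (2/225) = +1  (since 225 mod 8 = 1)
  pull out 2: (2/225) = +1  (since 225 mod 8 = 1)
  reciprocity: (7/225) -> +(225/7)
  reduce: (1/7)
  (1/7) = 1
Product of signs = 1

1


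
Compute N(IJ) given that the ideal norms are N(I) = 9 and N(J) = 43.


N(IJ) = N(I) * N(J)
= 9 * 43
= 387

387


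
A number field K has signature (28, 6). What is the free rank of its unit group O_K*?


By Dirichlet's unit theorem:
rank = r1 + r2 - 1
= 28 + 6 - 1
= 33

33


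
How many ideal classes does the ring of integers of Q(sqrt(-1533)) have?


K = Q(sqrt(-1533)). d mod 4 = 3, so D = disc(K) = 4d = -6132
h(K) equals the number of primitive reduced positive-definite forms (a, b, c) = a*x^2 + b*x*y + c*y^2 with b^2 - 4ac = D,
where reduced means |b| <= a <= c, with b >= 0 whenever |b| = a or a = c, and primitive means gcd(a, b, c) = 1.
Reduced forces 3a^2 <= |D| = 6132, so 1 <= a <= 45; b must have the parity of D, and c = (b^2 - D)/(4a) must be an integer >= a.
Enumerate a = 1..45, b in [-a, a]:
  a=1: (1, 0, 1533)  [1]
  a=2: (2, 2, 767)  [1]
  a=3: (3, 0, 511)  [1]
  a=4..5: none
  a=6: (6, 6, 257)  [1]
  a=7: (7, 0, 219)  [1]
  a=8..12: none
  a=13: (13, -2, 118), (13, 2, 118)  [2]
  a=14: (14, 14, 113)  [1]
  a=15..18: none
  a=19: (19, -10, 82), (19, 10, 82)  [2]
  a=20: none
  a=21: (21, 0, 73)  [1]
  a=22: none
  a=23: (23, -20, 71), (23, 20, 71)  [2]
  a=24..25: none
  a=26: (26, -2, 59), (26, 2, 59)  [2]
  a=27..28: none
  a=29: (29, -4, 53), (29, 4, 53)  [2]
  a=30..36: none
  a=37: (37, -26, 46), (37, 26, 46)  [2]
  a=38: (38, -10, 41), (38, 10, 41)  [2]
  a=39: (39, -24, 43), (39, 24, 43)  [2]
  a=40..41: none
  a=42: (42, 42, 47)  [1]
  a=43..45: none
Total reduced forms: 1 + 1 + 1 + 1 + 1 + 2 + 1 + 2 + 1 + 2 + 2 + 2 + 2 + 2 + 2 + 1 = 24
h = 24

24


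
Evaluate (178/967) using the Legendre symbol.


p = 967 is prime, so compute (178/967) with the reciprocity algorithm (Jacobi-symbol steps: pull out 2s via (2/n), flip via reciprocity, reduce):
  pull out 2: (2/967) = +1  (since 967 mod 8 = 7)
  reciprocity: (89/967) -> +(967/89)
  reduce: (77/89)
  reciprocity: (77/89) -> +(89/77)
  reduce: (12/77)
  pull out 2: (2/77) = -1  (since 77 mod 8 = 5)
  pull out 2: (2/77) = -1  (since 77 mod 8 = 5)
  reciprocity: (3/77) -> +(77/3)
  reduce: (2/3)
  pull out 2: (2/3) = -1  (since 3 mod 8 = 3)
  (1/3) = 1
Product of signs = -1
(178/967) = -1

-1


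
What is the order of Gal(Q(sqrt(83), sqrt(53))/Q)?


The 2 square roots of distinct primes are multiplicatively independent over Q,
so [K:Q] = 2^2 and Gal(K/Q) is isomorphic to (Z/2Z)^2.
|Gal| = 2^2 = 4

4


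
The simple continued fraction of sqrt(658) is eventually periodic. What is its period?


Run the CF algorithm for sqrt(658).
a_0 = floor(sqrt(658)) = 25; set m_0=0, q_0=1.
Recurrence: m' = q*a - m,  q' = (d - m'^2)/q,  a' = floor((a_0 + m')/q').
  step 1: m=25, q=33, a=1
  step 2: m=8, q=18, a=1
  step 3: m=10, q=31, a=1
  step 4: m=21, q=7, a=6
  step 5: m=21, q=31, a=1
  step 6: m=10, q=18, a=1
  step 7: m=8, q=33, a=1
  step 8: m=25, q=1, a=50
a_8 = 2*a_0 = 50, so the period closes here.
sqrt(658) = [25; 1, 1, 1, 6, 1, 1, 1, 50]
Period length = 8

8


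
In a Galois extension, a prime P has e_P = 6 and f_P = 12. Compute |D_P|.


|D_P| = e * f
= 6 * 12
= 72

72


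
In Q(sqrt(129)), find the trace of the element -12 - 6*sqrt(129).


Tr(a + b*sqrt(d)) = (a + b*sqrt(d)) + (a - b*sqrt(d)) = 2a
= 2 * (-12)
= -24

-24


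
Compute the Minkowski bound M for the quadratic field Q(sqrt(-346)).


d = -346, d mod 4 = 2, so disc(K) = 4d = -1384; |disc(K)| = 1384
Imaginary quadratic field, so n = 2, s = r2 = 1, r1 = 0
M = (n!/n^n) * (4/pi)^s * sqrt(|disc(K)|) = (2!/2^2) * (4/pi)^1 * sqrt(1384)
= 0.5 * 1.273240 * 37.202150
= 23.6836

23.6836


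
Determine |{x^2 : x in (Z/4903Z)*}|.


For prime p, the number of non-zero quadratic residues is (p-1)/2.
= (4903-1)/2
= 2451

2451


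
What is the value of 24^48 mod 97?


p = 97 is prime and the exponent is (p-1)/2 = 48, so by Euler's criterion 24^48 = (24/97) = +1 or -1 mod 97.
Compute by square-and-multiply:
  48 = 32 + 16 (binary 110000)
  Repeated squaring mod 97: 24^1 = 24, 24^2 = 91, 24^4 = 36, 24^8 = 35, 24^16 = 61, 24^32 = 35
  24^48 = 24^32 * 24^16 = 35 * 61 mod 97
    35 * 61 = 2135 = 1 mod 97
  24^48 = 1 mod 97
Result 1: 24 is a quadratic residue mod 97.
24^48 mod 97 = 1

1


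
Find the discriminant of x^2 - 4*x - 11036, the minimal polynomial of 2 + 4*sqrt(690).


The element 2 + 4*sqrt(690) has minimal polynomial:
x^2 - 4*x - 11036
Discriminant = (-4)^2 - 4*(-11036)
= 16 + 44144
= 44160

44160


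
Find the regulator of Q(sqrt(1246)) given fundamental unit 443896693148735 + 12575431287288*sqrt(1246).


epsilon = 443896693148735 + 12575431287288*sqrt(1246)
= 8.8779e+14
R = ln(8.8779e+14)
= 34.4198

34.4198


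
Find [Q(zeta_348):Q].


The degree equals Euler's totient phi(348).
348 = 2^2 * 3 * 29
phi(348) = 112

112


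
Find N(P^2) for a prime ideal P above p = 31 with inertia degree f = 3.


N(P^a) = p^(a*f)
= 31^(2*3)
= 31^6
= 887503681

887503681


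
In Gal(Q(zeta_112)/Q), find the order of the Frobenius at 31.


The Frobenius at p in Gal(Q(zeta_n)/Q) = (Z/nZ)* is the class of p, so its order is ord_112(31), the smallest k >= 1 with 31^k = 1 mod 112.
n = 112 = 2^4 * 7, phi(112) = 48; the order divides phi(n).
Divisors of 48: 1, 2, 3, 4, 6, 8, 12, 16, 24, 48
Repeated squaring mod 112: 31^1 = 31, 31^2 = 65, 31^4 = 81, 31^8 = 65, 31^16 = 81, 31^32 = 65
Test divisors in increasing order:
  k=1: 31^1 = 31 mod 112
  k=2: 31^2 = 65 mod 112
  k=3: 31^3 = 65 * 31 = 111 mod 112
  k=4: 31^4 = 81 mod 112
  k=6: 31^6 = 81 * 65 = 1 mod 112  <- first divisor giving 1
Order = 6

6


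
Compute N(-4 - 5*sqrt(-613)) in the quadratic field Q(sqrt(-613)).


N(a + b*sqrt(d)) = a^2 - d*b^2
= (-4)^2 - (-613)*(-5)^2
= 16 + 15325
= 15341

15341


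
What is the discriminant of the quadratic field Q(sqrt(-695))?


For K = Q(sqrt(d)) with d squarefree: disc(K) = d if d = 1 mod 4, and disc(K) = 4d if d = 2 or 3 mod 4.
Here d = -695, and d mod 4 = 1.
d = 1 mod 4 (O_K = Z[(1+sqrt(d))/2]), so disc(K) = d = -695

-695


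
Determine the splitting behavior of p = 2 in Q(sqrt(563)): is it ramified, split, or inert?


K = Q(sqrt(563)). Since d mod 4 = 3, disc(K) = 2252.
Check p | disc: 2252 mod 2 = 0.
p divides disc, so p ramifies: (p) = P^2 with e=2, f=1, g=1.
Therefore p is ramified.

ramified


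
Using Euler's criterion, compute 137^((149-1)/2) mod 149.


p = 149 is prime and the exponent is (p-1)/2 = 74, so by Euler's criterion 137^74 = (137/149) = +1 or -1 mod 149.
Compute by square-and-multiply:
  74 = 64 + 8 + 2 (binary 1001010)
  Repeated squaring mod 149: 137^1 = 137, 137^2 = 144, 137^4 = 25, 137^8 = 29, 137^16 = 96, 137^32 = 127, 137^64 = 37
  137^74 = 137^64 * 137^8 * 137^2 = 37 * 29 * 144 mod 149
    37 * 29 = 1073 = 30 mod 149
    30 * 144 = 4320 = 148 mod 149
  137^74 = 148 mod 149
Result 148 = p - 1 = -1 mod 149: 137 is a quadratic non-residue mod 149. As a residue in [0, p-1] the value is 148.
137^74 mod 149 = 148

148


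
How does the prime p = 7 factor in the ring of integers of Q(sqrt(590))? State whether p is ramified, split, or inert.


K = Q(sqrt(590)). Since d mod 4 = 2, disc(K) = 2360.
Check p | disc: 2360 mod 7 = 1.
p does not divide disc. Compute Legendre symbol (d/p):
2^((7-1)/2) mod 7 = 1
(d/p) = 1, so p splits: (p) = P*P' with e=1, f=1, g=2.
Therefore p is split.

split


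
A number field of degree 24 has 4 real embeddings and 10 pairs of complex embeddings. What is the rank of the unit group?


By Dirichlet's unit theorem:
rank = r1 + r2 - 1
= 4 + 10 - 1
= 13

13


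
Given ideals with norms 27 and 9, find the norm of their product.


N(IJ) = N(I) * N(J)
= 27 * 9
= 243

243


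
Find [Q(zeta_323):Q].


The degree equals Euler's totient phi(323).
323 = 17 * 19
phi(323) = 288

288


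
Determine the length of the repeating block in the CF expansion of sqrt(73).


Run the CF algorithm for sqrt(73).
a_0 = floor(sqrt(73)) = 8; set m_0=0, q_0=1.
Recurrence: m' = q*a - m,  q' = (d - m'^2)/q,  a' = floor((a_0 + m')/q').
  step 1: m=8, q=9, a=1
  step 2: m=1, q=8, a=1
  step 3: m=7, q=3, a=5
  step 4: m=8, q=3, a=5
  step 5: m=7, q=8, a=1
  step 6: m=1, q=9, a=1
  step 7: m=8, q=1, a=16
a_7 = 2*a_0 = 16, so the period closes here.
sqrt(73) = [8; 1, 1, 5, 5, 1, 1, 16]
Period length = 7

7


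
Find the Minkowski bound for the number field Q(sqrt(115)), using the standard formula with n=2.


d = 115, d mod 4 = 3, so disc(K) = 4d = 460; |disc(K)| = 460
Real quadratic field, so n = 2, s = r2 = 0, r1 = 2
M = (n!/n^n) * (4/pi)^s * sqrt(|disc(K)|) = (2!/2^2) * (4/pi)^0 * sqrt(460)
= 0.5 * 1.000000 * 21.447611
= 10.7238

10.7238


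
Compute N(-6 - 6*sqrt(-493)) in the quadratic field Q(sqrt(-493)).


N(a + b*sqrt(d)) = a^2 - d*b^2
= (-6)^2 - (-493)*(-6)^2
= 36 + 17748
= 17784

17784


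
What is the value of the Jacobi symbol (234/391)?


Compute (234/391) via quadratic reciprocity:
  pull out 2: (2/391) = +1  (since 391 mod 8 = 7)
  reciprocity: (117/391) -> +(391/117)
  reduce: (40/117)
  pull out 2: (2/117) = -1  (since 117 mod 8 = 5)
  pull out 2: (2/117) = -1  (since 117 mod 8 = 5)
  pull out 2: (2/117) = -1  (since 117 mod 8 = 5)
  reciprocity: (5/117) -> +(117/5)
  reduce: (2/5)
  pull out 2: (2/5) = -1  (since 5 mod 8 = 5)
  (1/5) = 1
Product of signs = 1

1


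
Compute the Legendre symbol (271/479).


p = 479 is prime, so compute (271/479) with the reciprocity algorithm (Jacobi-symbol steps: pull out 2s via (2/n), flip via reciprocity, reduce):
  reciprocity: (271/479) -> -(479/271)
  reduce: (208/271)
  pull out 2: (2/271) = +1  (since 271 mod 8 = 7)
  pull out 2: (2/271) = +1  (since 271 mod 8 = 7)
  pull out 2: (2/271) = +1  (since 271 mod 8 = 7)
  pull out 2: (2/271) = +1  (since 271 mod 8 = 7)
  reciprocity: (13/271) -> +(271/13)
  reduce: (11/13)
  reciprocity: (11/13) -> +(13/11)
  reduce: (2/11)
  pull out 2: (2/11) = -1  (since 11 mod 8 = 3)
  (1/11) = 1
Product of signs = 1
(271/479) = 1

1


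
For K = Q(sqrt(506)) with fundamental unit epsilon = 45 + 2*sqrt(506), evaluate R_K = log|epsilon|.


epsilon = 45 + 2*sqrt(506)
= 89.9889
R = ln(89.9889)
= 4.4997

4.4997


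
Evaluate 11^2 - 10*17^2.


x^2 - d*y^2
= 11^2 - 10*17^2
= 121 - 2890
= -2769

-2769


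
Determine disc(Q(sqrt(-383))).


For K = Q(sqrt(d)) with d squarefree: disc(K) = d if d = 1 mod 4, and disc(K) = 4d if d = 2 or 3 mod 4.
Here d = -383, and d mod 4 = 1.
d = 1 mod 4 (O_K = Z[(1+sqrt(d))/2]), so disc(K) = d = -383

-383


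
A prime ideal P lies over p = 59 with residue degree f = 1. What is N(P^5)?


N(P^a) = p^(a*f)
= 59^(5*1)
= 59^5
= 714924299

714924299


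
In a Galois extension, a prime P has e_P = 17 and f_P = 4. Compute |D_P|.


|D_P| = e * f
= 17 * 4
= 68

68


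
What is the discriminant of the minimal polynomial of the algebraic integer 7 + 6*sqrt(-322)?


The element 7 + 6*sqrt(-322) has minimal polynomial:
x^2 - 14*x + 11641
Discriminant = (-14)^2 - 4*(11641)
= 196 - 46564
= -46368

-46368


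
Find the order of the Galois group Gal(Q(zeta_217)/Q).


|Gal(Q(zeta_217)/Q)| = phi(217)
= 180

180


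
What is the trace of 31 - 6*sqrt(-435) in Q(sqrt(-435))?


Tr(a + b*sqrt(d)) = (a + b*sqrt(d)) + (a - b*sqrt(d)) = 2a
= 2 * (31)
= 62

62


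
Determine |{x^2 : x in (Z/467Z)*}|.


For prime p, the number of non-zero quadratic residues is (p-1)/2.
= (467-1)/2
= 233

233


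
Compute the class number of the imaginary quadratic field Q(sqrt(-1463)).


K = Q(sqrt(-1463)). d mod 4 = 1, so D = disc(K) = d = -1463
h(K) equals the number of primitive reduced positive-definite forms (a, b, c) = a*x^2 + b*x*y + c*y^2 with b^2 - 4ac = D,
where reduced means |b| <= a <= c, with b >= 0 whenever |b| = a or a = c, and primitive means gcd(a, b, c) = 1.
Reduced forces 3a^2 <= |D| = 1463, so 1 <= a <= 22; b must have the parity of D, and c = (b^2 - D)/(4a) must be an integer >= a.
Enumerate a = 1..22, b in [-a, a]:
  a=1: (1, 1, 366)  [1]
  a=2: (2, -1, 183), (2, 1, 183)  [2]
  a=3: (3, -1, 122), (3, 1, 122)  [2]
  a=4: (4, -3, 92), (4, 3, 92)  [2]
  a=5: none
  a=6: (6, -5, 62), (6, -1, 61), (6, 1, 61), (6, 5, 62)  [4]
  a=7: (7, 7, 54)  [1]
  a=8: (8, -3, 46), (8, 3, 46)  [2]
  a=9: (9, -7, 42), (9, 7, 42)  [2]
  a=10: none
  a=11: (11, 11, 36)  [1]
  a=12: (12, -11, 33), (12, -5, 31), (12, 5, 31), (12, 11, 33)  [4]
  a=13: none
  a=14: (14, -7, 27), (14, 7, 27)  [2]
  a=15: none
  a=16: (16, -3, 23), (16, 3, 23)  [2]
  a=17: (17, -13, 24), (17, 13, 24)  [2]
  a=18: (18, -11, 22), (18, -7, 21), (18, 7, 21), (18, 11, 22)  [4]
  a=19: (19, 19, 24)  [1]
  a=20..22: none
Total reduced forms: 1 + 2 + 2 + 2 + 4 + 1 + 2 + 2 + 1 + 4 + 2 + 2 + 2 + 4 + 1 = 32
h = 32

32


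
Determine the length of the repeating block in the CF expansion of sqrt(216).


Run the CF algorithm for sqrt(216).
a_0 = floor(sqrt(216)) = 14; set m_0=0, q_0=1.
Recurrence: m' = q*a - m,  q' = (d - m'^2)/q,  a' = floor((a_0 + m')/q').
  step 1: m=14, q=20, a=1
  step 2: m=6, q=9, a=2
  step 3: m=12, q=8, a=3
  step 4: m=12, q=9, a=2
  step 5: m=6, q=20, a=1
  step 6: m=14, q=1, a=28
a_6 = 2*a_0 = 28, so the period closes here.
sqrt(216) = [14; 1, 2, 3, 2, 1, 28]
Period length = 6

6


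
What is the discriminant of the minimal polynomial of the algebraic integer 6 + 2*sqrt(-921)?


The element 6 + 2*sqrt(-921) has minimal polynomial:
x^2 - 12*x + 3720
Discriminant = (-12)^2 - 4*(3720)
= 144 - 14880
= -14736

-14736


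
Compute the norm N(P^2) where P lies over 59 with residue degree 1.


N(P^a) = p^(a*f)
= 59^(2*1)
= 59^2
= 3481

3481


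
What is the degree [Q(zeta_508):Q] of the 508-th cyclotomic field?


The degree equals Euler's totient phi(508).
508 = 2^2 * 127
phi(508) = 252

252


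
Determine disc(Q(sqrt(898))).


For K = Q(sqrt(d)) with d squarefree: disc(K) = d if d = 1 mod 4, and disc(K) = 4d if d = 2 or 3 mod 4.
Here d = 898, and d mod 4 = 2.
d = 2 mod 4, not 1 (O_K = Z[sqrt(d)]), so disc(K) = 4d = 4 * (898) = 3592

3592


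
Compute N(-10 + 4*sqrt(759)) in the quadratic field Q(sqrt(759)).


N(a + b*sqrt(d)) = a^2 - d*b^2
= (-10)^2 - (759)*(4)^2
= 100 - 12144
= -12044

-12044


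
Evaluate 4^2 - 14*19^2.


x^2 - d*y^2
= 4^2 - 14*19^2
= 16 - 5054
= -5038

-5038


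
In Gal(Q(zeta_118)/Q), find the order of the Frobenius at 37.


The Frobenius at p in Gal(Q(zeta_n)/Q) = (Z/nZ)* is the class of p, so its order is ord_118(37), the smallest k >= 1 with 37^k = 1 mod 118.
n = 118 = 2 * 59, phi(118) = 58; the order divides phi(n).
Divisors of 58: 1, 2, 29, 58
Repeated squaring mod 118: 37^1 = 37, 37^2 = 71, 37^4 = 85, 37^8 = 27, 37^16 = 21, 37^32 = 87
Test divisors in increasing order:
  k=1: 37^1 = 37 mod 118
  k=2: 37^2 = 71 mod 118
  k=29: 37^29 = 21 * 27 * 85 * 37 = 117 mod 118
  k=58: 37^58 = 87 * 21 * 27 * 71 = 1 mod 118  <- first divisor giving 1
Order = 58

58


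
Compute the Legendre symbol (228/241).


p = 241 is prime, so compute (228/241) with the reciprocity algorithm (Jacobi-symbol steps: pull out 2s via (2/n), flip via reciprocity, reduce):
  pull out 2: (2/241) = +1  (since 241 mod 8 = 1)
  pull out 2: (2/241) = +1  (since 241 mod 8 = 1)
  reciprocity: (57/241) -> +(241/57)
  reduce: (13/57)
  reciprocity: (13/57) -> +(57/13)
  reduce: (5/13)
  reciprocity: (5/13) -> +(13/5)
  reduce: (3/5)
  reciprocity: (3/5) -> +(5/3)
  reduce: (2/3)
  pull out 2: (2/3) = -1  (since 3 mod 8 = 3)
  (1/3) = 1
Product of signs = -1
(228/241) = -1

-1


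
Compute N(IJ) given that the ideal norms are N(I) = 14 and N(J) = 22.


N(IJ) = N(I) * N(J)
= 14 * 22
= 308

308


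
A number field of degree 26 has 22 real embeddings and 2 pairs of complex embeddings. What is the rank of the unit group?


By Dirichlet's unit theorem:
rank = r1 + r2 - 1
= 22 + 2 - 1
= 23

23


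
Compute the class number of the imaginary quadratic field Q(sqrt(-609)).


K = Q(sqrt(-609)). d mod 4 = 3, so D = disc(K) = 4d = -2436
h(K) equals the number of primitive reduced positive-definite forms (a, b, c) = a*x^2 + b*x*y + c*y^2 with b^2 - 4ac = D,
where reduced means |b| <= a <= c, with b >= 0 whenever |b| = a or a = c, and primitive means gcd(a, b, c) = 1.
Reduced forces 3a^2 <= |D| = 2436, so 1 <= a <= 28; b must have the parity of D, and c = (b^2 - D)/(4a) must be an integer >= a.
Enumerate a = 1..28, b in [-a, a]:
  a=1: (1, 0, 609)  [1]
  a=2: (2, 2, 305)  [1]
  a=3: (3, 0, 203)  [1]
  a=4: none
  a=5: (5, -2, 122), (5, 2, 122)  [2]
  a=6: (6, 6, 103)  [1]
  a=7: (7, 0, 87)  [1]
  a=8..9: none
  a=10: (10, -2, 61), (10, 2, 61)  [2]
  a=11..13: none
  a=14: (14, 14, 47)  [1]
  a=15: (15, -12, 43), (15, 12, 43)  [2]
  a=16..20: none
  a=21: (21, 0, 29)  [1]
  a=22: none
  a=23: (23, -18, 30), (23, 18, 30)  [2]
  a=24: none
  a=25: (25, 8, 25)  [1]
  a=26..28: none
Total reduced forms: 1 + 1 + 1 + 2 + 1 + 1 + 2 + 1 + 2 + 1 + 2 + 1 = 16
h = 16

16


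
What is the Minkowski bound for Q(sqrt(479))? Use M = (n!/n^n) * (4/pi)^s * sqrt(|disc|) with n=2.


d = 479, d mod 4 = 3, so disc(K) = 4d = 1916; |disc(K)| = 1916
Real quadratic field, so n = 2, s = r2 = 0, r1 = 2
M = (n!/n^n) * (4/pi)^s * sqrt(|disc(K)|) = (2!/2^2) * (4/pi)^0 * sqrt(1916)
= 0.5 * 1.000000 * 43.772137
= 21.8861

21.8861


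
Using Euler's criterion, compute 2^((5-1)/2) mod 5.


p = 5 is prime and the exponent is (p-1)/2 = 2, so by Euler's criterion 2^2 = (2/5) = +1 or -1 mod 5.
Compute by square-and-multiply:
  2 = 2 (binary 10)
  Repeated squaring mod 5: 2^1 = 2, 2^2 = 4
  2^2 = 4 mod 5
Result 4 = p - 1 = -1 mod 5: 2 is a quadratic non-residue mod 5. As a residue in [0, p-1] the value is 4.
2^2 mod 5 = 4

4


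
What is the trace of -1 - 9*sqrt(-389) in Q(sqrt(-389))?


Tr(a + b*sqrt(d)) = (a + b*sqrt(d)) + (a - b*sqrt(d)) = 2a
= 2 * (-1)
= -2

-2


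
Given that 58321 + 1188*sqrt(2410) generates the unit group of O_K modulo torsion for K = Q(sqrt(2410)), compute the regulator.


epsilon = 58321 + 1188*sqrt(2410)
= 116642.0000
R = ln(116642.0000)
= 11.6669

11.6669


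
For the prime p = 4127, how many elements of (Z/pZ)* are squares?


For prime p, the number of non-zero quadratic residues is (p-1)/2.
= (4127-1)/2
= 2063

2063


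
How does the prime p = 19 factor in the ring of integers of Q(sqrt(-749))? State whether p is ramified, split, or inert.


K = Q(sqrt(-749)). Since d mod 4 = 3, disc(K) = -2996.
Check p | disc: -2996 mod 19 = 6.
p does not divide disc. Compute Legendre symbol (d/p):
11^((19-1)/2) mod 19 = 1
(d/p) = 1, so p splits: (p) = P*P' with e=1, f=1, g=2.
Therefore p is split.

split


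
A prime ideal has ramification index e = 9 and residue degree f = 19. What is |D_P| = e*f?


|D_P| = e * f
= 9 * 19
= 171

171


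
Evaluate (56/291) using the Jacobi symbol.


Compute (56/291) via quadratic reciprocity:
  pull out 2: (2/291) = -1  (since 291 mod 8 = 3)
  pull out 2: (2/291) = -1  (since 291 mod 8 = 3)
  pull out 2: (2/291) = -1  (since 291 mod 8 = 3)
  reciprocity: (7/291) -> -(291/7)
  reduce: (4/7)
  pull out 2: (2/7) = +1  (since 7 mod 8 = 7)
  pull out 2: (2/7) = +1  (since 7 mod 8 = 7)
  (1/7) = 1
Product of signs = 1

1


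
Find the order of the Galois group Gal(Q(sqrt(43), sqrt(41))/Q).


The 2 square roots of distinct primes are multiplicatively independent over Q,
so [K:Q] = 2^2 and Gal(K/Q) is isomorphic to (Z/2Z)^2.
|Gal| = 2^2 = 4

4


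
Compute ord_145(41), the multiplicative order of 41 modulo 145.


We want ord_145(41), the smallest k >= 1 with 41^k = 1 mod 145.
n = 145 = 5 * 29, phi(145) = 112; the order divides phi(n).
Divisors of 112: 1, 2, 4, 7, 8, 14, 16, 28, 56, 112
Repeated squaring mod 145: 41^1 = 41, 41^2 = 86, 41^4 = 1, 41^8 = 1, 41^16 = 1, 41^32 = 1, 41^64 = 1
Test divisors in increasing order:
  k=1: 41^1 = 41 mod 145
  k=2: 41^2 = 86 mod 145
  k=4: 41^4 = 1 mod 145  <- first divisor giving 1
Order = 4

4


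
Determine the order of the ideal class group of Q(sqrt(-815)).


K = Q(sqrt(-815)). d mod 4 = 1, so D = disc(K) = d = -815
h(K) equals the number of primitive reduced positive-definite forms (a, b, c) = a*x^2 + b*x*y + c*y^2 with b^2 - 4ac = D,
where reduced means |b| <= a <= c, with b >= 0 whenever |b| = a or a = c, and primitive means gcd(a, b, c) = 1.
Reduced forces 3a^2 <= |D| = 815, so 1 <= a <= 16; b must have the parity of D, and c = (b^2 - D)/(4a) must be an integer >= a.
Enumerate a = 1..16, b in [-a, a]:
  a=1: (1, 1, 204)  [1]
  a=2: (2, -1, 102), (2, 1, 102)  [2]
  a=3: (3, -1, 68), (3, 1, 68)  [2]
  a=4: (4, -1, 51), (4, 1, 51)  [2]
  a=5: (5, 5, 42)  [1]
  a=6: (6, -5, 35), (6, -1, 34), (6, 1, 34), (6, 5, 35)  [4]
  a=7: (7, -5, 30), (7, 5, 30)  [2]
  a=8: (8, -7, 27), (8, 7, 27)  [2]
  a=9: (9, -7, 24), (9, 7, 24)  [2]
  a=10: (10, -5, 21), (10, 5, 21)  [2]
  a=11: none
  a=12: (12, -7, 18), (12, -1, 17), (12, 1, 17), (12, 7, 18)  [4]
  a=13: (13, -11, 18), (13, 11, 18)  [2]
  a=14: (14, -9, 16), (14, -5, 15), (14, 5, 15), (14, 9, 16)  [4]
  a=15..16: none
Total reduced forms: 1 + 2 + 2 + 2 + 1 + 4 + 2 + 2 + 2 + 2 + 4 + 2 + 4 = 30
h = 30

30


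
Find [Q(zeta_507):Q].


The degree equals Euler's totient phi(507).
507 = 3 * 13^2
phi(507) = 312

312


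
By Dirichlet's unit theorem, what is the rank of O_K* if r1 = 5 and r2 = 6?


By Dirichlet's unit theorem:
rank = r1 + r2 - 1
= 5 + 6 - 1
= 10

10


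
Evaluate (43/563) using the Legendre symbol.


p = 563 is prime, so compute (43/563) with the reciprocity algorithm (Jacobi-symbol steps: pull out 2s via (2/n), flip via reciprocity, reduce):
  reciprocity: (43/563) -> -(563/43)
  reduce: (4/43)
  pull out 2: (2/43) = -1  (since 43 mod 8 = 3)
  pull out 2: (2/43) = -1  (since 43 mod 8 = 3)
  (1/43) = 1
Product of signs = -1
(43/563) = -1

-1


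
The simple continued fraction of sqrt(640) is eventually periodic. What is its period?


Run the CF algorithm for sqrt(640).
a_0 = floor(sqrt(640)) = 25; set m_0=0, q_0=1.
Recurrence: m' = q*a - m,  q' = (d - m'^2)/q,  a' = floor((a_0 + m')/q').
  step 1: m=25, q=15, a=3
  step 2: m=20, q=16, a=2
  step 3: m=12, q=31, a=1
  step 4: m=19, q=9, a=4
  step 5: m=17, q=39, a=1
  step 6: m=22, q=4, a=11
  step 7: m=22, q=39, a=1
  step 8: m=17, q=9, a=4
  step 9: m=19, q=31, a=1
  step 10: m=12, q=16, a=2
  step 11: m=20, q=15, a=3
  step 12: m=25, q=1, a=50
a_12 = 2*a_0 = 50, so the period closes here.
sqrt(640) = [25; 3, 2, 1, 4, 1, 11, 1, 4, 1, 2, 3, 50]
Period length = 12

12


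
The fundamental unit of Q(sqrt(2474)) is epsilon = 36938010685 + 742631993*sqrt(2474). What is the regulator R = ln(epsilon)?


epsilon = 36938010685 + 742631993*sqrt(2474)
= 7.3876e+10
R = ln(7.3876e+10)
= 25.0257

25.0257


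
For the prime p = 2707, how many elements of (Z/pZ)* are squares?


For prime p, the number of non-zero quadratic residues is (p-1)/2.
= (2707-1)/2
= 1353

1353


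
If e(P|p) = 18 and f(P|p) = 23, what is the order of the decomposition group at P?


|D_P| = e * f
= 18 * 23
= 414

414


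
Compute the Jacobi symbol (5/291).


Compute (5/291) via quadratic reciprocity:
  reciprocity: (5/291) -> +(291/5)
  reduce: (1/5)
  (1/5) = 1
Product of signs = 1

1


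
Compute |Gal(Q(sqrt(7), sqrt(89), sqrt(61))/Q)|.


The 3 square roots of distinct primes are multiplicatively independent over Q,
so [K:Q] = 2^3 and Gal(K/Q) is isomorphic to (Z/2Z)^3.
|Gal| = 2^3 = 8

8


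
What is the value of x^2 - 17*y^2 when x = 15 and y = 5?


x^2 - d*y^2
= 15^2 - 17*5^2
= 225 - 425
= -200

-200


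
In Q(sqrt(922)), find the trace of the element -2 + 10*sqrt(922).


Tr(a + b*sqrt(d)) = (a + b*sqrt(d)) + (a - b*sqrt(d)) = 2a
= 2 * (-2)
= -4

-4


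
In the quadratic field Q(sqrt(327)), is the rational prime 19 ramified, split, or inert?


K = Q(sqrt(327)). Since d mod 4 = 3, disc(K) = 1308.
Check p | disc: 1308 mod 19 = 16.
p does not divide disc. Compute Legendre symbol (d/p):
4^((19-1)/2) mod 19 = 1
(d/p) = 1, so p splits: (p) = P*P' with e=1, f=1, g=2.
Therefore p is split.

split


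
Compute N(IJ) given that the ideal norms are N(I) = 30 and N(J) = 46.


N(IJ) = N(I) * N(J)
= 30 * 46
= 1380

1380


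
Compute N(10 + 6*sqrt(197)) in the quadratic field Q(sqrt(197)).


N(a + b*sqrt(d)) = a^2 - d*b^2
= (10)^2 - (197)*(6)^2
= 100 - 7092
= -6992

-6992


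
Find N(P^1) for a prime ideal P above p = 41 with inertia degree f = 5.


N(P^a) = p^(a*f)
= 41^(1*5)
= 41^5
= 115856201

115856201


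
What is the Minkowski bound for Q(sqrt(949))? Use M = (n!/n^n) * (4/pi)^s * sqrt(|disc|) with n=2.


d = 949, d mod 4 = 1, so disc(K) = d = 949; |disc(K)| = 949
Real quadratic field, so n = 2, s = r2 = 0, r1 = 2
M = (n!/n^n) * (4/pi)^s * sqrt(|disc(K)|) = (2!/2^2) * (4/pi)^0 * sqrt(949)
= 0.5 * 1.000000 * 30.805844
= 15.4029

15.4029


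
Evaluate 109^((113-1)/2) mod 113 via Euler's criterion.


p = 113 is prime and the exponent is (p-1)/2 = 56, so by Euler's criterion 109^56 = (109/113) = +1 or -1 mod 113.
Compute by square-and-multiply:
  56 = 32 + 16 + 8 (binary 111000)
  Repeated squaring mod 113: 109^1 = 109, 109^2 = 16, 109^4 = 30, 109^8 = 109, 109^16 = 16, 109^32 = 30
  109^56 = 109^32 * 109^16 * 109^8 = 30 * 16 * 109 mod 113
    30 * 16 = 480 = 28 mod 113
    28 * 109 = 3052 = 1 mod 113
  109^56 = 1 mod 113
Result 1: 109 is a quadratic residue mod 113.
109^56 mod 113 = 1

1


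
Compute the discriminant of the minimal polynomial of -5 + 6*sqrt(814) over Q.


The element -5 + 6*sqrt(814) has minimal polynomial:
x^2 + 10*x - 29279
Discriminant = (10)^2 - 4*(-29279)
= 100 + 117116
= 117216

117216


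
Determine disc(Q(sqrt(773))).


For K = Q(sqrt(d)) with d squarefree: disc(K) = d if d = 1 mod 4, and disc(K) = 4d if d = 2 or 3 mod 4.
Here d = 773, and d mod 4 = 1.
d = 1 mod 4 (O_K = Z[(1+sqrt(d))/2]), so disc(K) = d = 773

773


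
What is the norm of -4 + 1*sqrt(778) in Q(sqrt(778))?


N(a + b*sqrt(d)) = a^2 - d*b^2
= (-4)^2 - (778)*(1)^2
= 16 - 778
= -762

-762


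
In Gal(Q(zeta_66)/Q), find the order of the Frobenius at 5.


The Frobenius at p in Gal(Q(zeta_n)/Q) = (Z/nZ)* is the class of p, so its order is ord_66(5), the smallest k >= 1 with 5^k = 1 mod 66.
n = 66 = 2 * 3 * 11, phi(66) = 20; the order divides phi(n).
Divisors of 20: 1, 2, 4, 5, 10, 20
Repeated squaring mod 66: 5^1 = 5, 5^2 = 25, 5^4 = 31, 5^8 = 37, 5^16 = 49
Test divisors in increasing order:
  k=1: 5^1 = 5 mod 66
  k=2: 5^2 = 25 mod 66
  k=4: 5^4 = 31 mod 66
  k=5: 5^5 = 31 * 5 = 23 mod 66
  k=10: 5^10 = 37 * 25 = 1 mod 66  <- first divisor giving 1
Order = 10

10


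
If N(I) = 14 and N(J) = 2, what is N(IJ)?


N(IJ) = N(I) * N(J)
= 14 * 2
= 28

28


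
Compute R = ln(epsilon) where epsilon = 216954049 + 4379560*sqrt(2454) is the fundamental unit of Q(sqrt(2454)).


epsilon = 216954049 + 4379560*sqrt(2454)
= 4.3391e+08
R = ln(4.3391e+08)
= 19.8883

19.8883


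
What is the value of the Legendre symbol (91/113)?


p = 113 is prime, so compute (91/113) with the reciprocity algorithm (Jacobi-symbol steps: pull out 2s via (2/n), flip via reciprocity, reduce):
  reciprocity: (91/113) -> +(113/91)
  reduce: (22/91)
  pull out 2: (2/91) = -1  (since 91 mod 8 = 3)
  reciprocity: (11/91) -> -(91/11)
  reduce: (3/11)
  reciprocity: (3/11) -> -(11/3)
  reduce: (2/3)
  pull out 2: (2/3) = -1  (since 3 mod 8 = 3)
  (1/3) = 1
Product of signs = 1
(91/113) = 1

1


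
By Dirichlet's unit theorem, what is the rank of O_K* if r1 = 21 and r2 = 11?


By Dirichlet's unit theorem:
rank = r1 + r2 - 1
= 21 + 11 - 1
= 31

31


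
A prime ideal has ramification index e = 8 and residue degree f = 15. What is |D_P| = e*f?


|D_P| = e * f
= 8 * 15
= 120

120


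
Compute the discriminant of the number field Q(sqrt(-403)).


For K = Q(sqrt(d)) with d squarefree: disc(K) = d if d = 1 mod 4, and disc(K) = 4d if d = 2 or 3 mod 4.
Here d = -403, and d mod 4 = 1.
d = 1 mod 4 (O_K = Z[(1+sqrt(d))/2]), so disc(K) = d = -403

-403


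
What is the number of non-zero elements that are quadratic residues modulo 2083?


For prime p, the number of non-zero quadratic residues is (p-1)/2.
= (2083-1)/2
= 1041

1041


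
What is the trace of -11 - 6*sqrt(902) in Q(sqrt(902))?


Tr(a + b*sqrt(d)) = (a + b*sqrt(d)) + (a - b*sqrt(d)) = 2a
= 2 * (-11)
= -22

-22


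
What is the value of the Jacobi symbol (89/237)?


Compute (89/237) via quadratic reciprocity:
  reciprocity: (89/237) -> +(237/89)
  reduce: (59/89)
  reciprocity: (59/89) -> +(89/59)
  reduce: (30/59)
  pull out 2: (2/59) = -1  (since 59 mod 8 = 3)
  reciprocity: (15/59) -> -(59/15)
  reduce: (14/15)
  pull out 2: (2/15) = +1  (since 15 mod 8 = 7)
  reciprocity: (7/15) -> -(15/7)
  reduce: (1/7)
  (1/7) = 1
Product of signs = -1

-1


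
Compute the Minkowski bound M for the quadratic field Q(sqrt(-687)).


d = -687, d mod 4 = 1, so disc(K) = d = -687; |disc(K)| = 687
Imaginary quadratic field, so n = 2, s = r2 = 1, r1 = 0
M = (n!/n^n) * (4/pi)^s * sqrt(|disc(K)|) = (2!/2^2) * (4/pi)^1 * sqrt(687)
= 0.5 * 1.273240 * 26.210685
= 16.6862

16.6862


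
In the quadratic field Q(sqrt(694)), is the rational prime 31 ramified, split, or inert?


K = Q(sqrt(694)). Since d mod 4 = 2, disc(K) = 2776.
Check p | disc: 2776 mod 31 = 17.
p does not divide disc. Compute Legendre symbol (d/p):
12^((31-1)/2) mod 31 = -1
(d/p) = -1, so p is inert: (p) stays prime with e=1, f=2, g=1.
Therefore p is inert.

inert


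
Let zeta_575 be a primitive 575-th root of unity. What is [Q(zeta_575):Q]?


The degree equals Euler's totient phi(575).
575 = 5^2 * 23
phi(575) = 440

440


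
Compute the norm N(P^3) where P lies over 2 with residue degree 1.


N(P^a) = p^(a*f)
= 2^(3*1)
= 2^3
= 8

8


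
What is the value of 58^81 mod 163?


p = 163 is prime and the exponent is (p-1)/2 = 81, so by Euler's criterion 58^81 = (58/163) = +1 or -1 mod 163.
Compute by square-and-multiply:
  81 = 64 + 16 + 1 (binary 1010001)
  Repeated squaring mod 163: 58^1 = 58, 58^2 = 104, 58^4 = 58, 58^8 = 104, 58^16 = 58, 58^32 = 104, 58^64 = 58
  58^81 = 58^64 * 58^16 * 58^1 = 58 * 58 * 58 mod 163
    58 * 58 = 3364 = 104 mod 163
    104 * 58 = 6032 = 1 mod 163
  58^81 = 1 mod 163
Result 1: 58 is a quadratic residue mod 163.
58^81 mod 163 = 1

1


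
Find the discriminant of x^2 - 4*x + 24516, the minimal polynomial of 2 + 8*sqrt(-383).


The element 2 + 8*sqrt(-383) has minimal polynomial:
x^2 - 4*x + 24516
Discriminant = (-4)^2 - 4*(24516)
= 16 - 98064
= -98048

-98048


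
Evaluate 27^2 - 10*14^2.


x^2 - d*y^2
= 27^2 - 10*14^2
= 729 - 1960
= -1231

-1231


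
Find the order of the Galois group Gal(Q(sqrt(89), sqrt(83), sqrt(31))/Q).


The 3 square roots of distinct primes are multiplicatively independent over Q,
so [K:Q] = 2^3 and Gal(K/Q) is isomorphic to (Z/2Z)^3.
|Gal| = 2^3 = 8

8


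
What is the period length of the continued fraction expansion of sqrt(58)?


Run the CF algorithm for sqrt(58).
a_0 = floor(sqrt(58)) = 7; set m_0=0, q_0=1.
Recurrence: m' = q*a - m,  q' = (d - m'^2)/q,  a' = floor((a_0 + m')/q').
  step 1: m=7, q=9, a=1
  step 2: m=2, q=6, a=1
  step 3: m=4, q=7, a=1
  step 4: m=3, q=7, a=1
  step 5: m=4, q=6, a=1
  step 6: m=2, q=9, a=1
  step 7: m=7, q=1, a=14
a_7 = 2*a_0 = 14, so the period closes here.
sqrt(58) = [7; 1, 1, 1, 1, 1, 1, 14]
Period length = 7

7


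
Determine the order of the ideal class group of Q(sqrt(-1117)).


K = Q(sqrt(-1117)). d mod 4 = 3, so D = disc(K) = 4d = -4468
h(K) equals the number of primitive reduced positive-definite forms (a, b, c) = a*x^2 + b*x*y + c*y^2 with b^2 - 4ac = D,
where reduced means |b| <= a <= c, with b >= 0 whenever |b| = a or a = c, and primitive means gcd(a, b, c) = 1.
Reduced forces 3a^2 <= |D| = 4468, so 1 <= a <= 38; b must have the parity of D, and c = (b^2 - D)/(4a) must be an integer >= a.
Enumerate a = 1..38, b in [-a, a]:
  a=1: (1, 0, 1117)  [1]
  a=2: (2, 2, 559)  [1]
  a=3..10: none
  a=11: (11, -8, 103), (11, 8, 103)  [2]
  a=12: none
  a=13: (13, -2, 86), (13, 2, 86)  [2]
  a=14..18: none
  a=19: (19, -4, 59), (19, 4, 59)  [2]
  a=20..21: none
  a=22: (22, -14, 53), (22, 14, 53)  [2]
  a=23..25: none
  a=26: (26, -2, 43), (26, 2, 43)  [2]
  a=27..36: none
  a=37: (37, -34, 38), (37, 34, 38)  [2]
  a=38: none
Total reduced forms: 1 + 1 + 2 + 2 + 2 + 2 + 2 + 2 = 14
h = 14

14


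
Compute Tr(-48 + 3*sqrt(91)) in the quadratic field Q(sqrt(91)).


Tr(a + b*sqrt(d)) = (a + b*sqrt(d)) + (a - b*sqrt(d)) = 2a
= 2 * (-48)
= -96

-96


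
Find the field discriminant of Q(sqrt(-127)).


For K = Q(sqrt(d)) with d squarefree: disc(K) = d if d = 1 mod 4, and disc(K) = 4d if d = 2 or 3 mod 4.
Here d = -127, and d mod 4 = 1.
d = 1 mod 4 (O_K = Z[(1+sqrt(d))/2]), so disc(K) = d = -127

-127
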